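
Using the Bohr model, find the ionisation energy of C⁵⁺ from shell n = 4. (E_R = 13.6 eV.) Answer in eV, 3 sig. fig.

30.6 eV

E_n = −E_R·Z²/n² = −13.6 × 6²/4² eV = -30.6 eV
Ionisation energy = −E_n = 30.6 eV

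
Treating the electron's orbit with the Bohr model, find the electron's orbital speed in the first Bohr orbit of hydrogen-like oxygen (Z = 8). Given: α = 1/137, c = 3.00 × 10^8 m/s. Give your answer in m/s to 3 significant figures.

v_n = Zαc/n = 8 × 0.00730 × 3.00 × 10^8 / 1
    = 1.75 × 10^7 m/s

1.75 × 10^7 m/s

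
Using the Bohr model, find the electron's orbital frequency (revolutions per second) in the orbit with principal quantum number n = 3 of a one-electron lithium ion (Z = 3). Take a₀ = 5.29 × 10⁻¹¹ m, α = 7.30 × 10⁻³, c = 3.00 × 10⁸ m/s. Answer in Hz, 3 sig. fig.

2.20 × 10¹⁵ Hz

r = n²a₀/Z = 1.59 × 10⁻¹⁰ m, v = Zαc/n = 2.19 × 10⁶ m/s
f = v/(2πr) = 2.20 × 10¹⁵ Hz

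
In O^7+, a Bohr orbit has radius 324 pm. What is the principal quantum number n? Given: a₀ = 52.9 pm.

7

r_n = n²a₀/Z ⇒ n² = rZ/a₀ = 324 × 8 / 52.9 ≈ 49.00
n = 7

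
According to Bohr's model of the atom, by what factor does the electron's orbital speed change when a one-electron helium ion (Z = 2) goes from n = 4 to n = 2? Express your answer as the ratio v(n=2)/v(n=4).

v ∝ Z^1 · n^-1; with Z fixed, v ∝ n^-1.
v(n=2)/v(n=4) = (2/4)^-1 = 2

2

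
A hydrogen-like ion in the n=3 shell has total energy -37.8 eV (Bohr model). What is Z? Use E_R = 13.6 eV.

5

E_n = −E_R Z²/n² ⇒ Z² = −E_n n²/E_R = 37.8 × 3² / 13.6 ≈ 25.01
Z = 5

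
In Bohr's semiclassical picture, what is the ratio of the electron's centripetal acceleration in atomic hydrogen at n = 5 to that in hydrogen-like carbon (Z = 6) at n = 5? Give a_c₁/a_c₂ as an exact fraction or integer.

1/216

a_c ∝ Z^3 · n^-4
a_c₁/a_c₂ = (1/6)^3 · (5/5)^-4 = 1/216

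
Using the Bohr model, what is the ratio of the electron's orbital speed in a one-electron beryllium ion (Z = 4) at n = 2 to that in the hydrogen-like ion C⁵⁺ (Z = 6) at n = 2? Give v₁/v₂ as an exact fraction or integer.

v ∝ Z^1 · n^-1
v₁/v₂ = (4/6)^1 · (2/2)^-1 = 2/3

2/3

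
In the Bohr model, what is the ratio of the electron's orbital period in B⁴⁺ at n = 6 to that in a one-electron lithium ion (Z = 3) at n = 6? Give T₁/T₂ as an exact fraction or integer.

9/25

T ∝ Z^-2 · n^3
T₁/T₂ = (5/3)^-2 · (6/6)^3 = 9/25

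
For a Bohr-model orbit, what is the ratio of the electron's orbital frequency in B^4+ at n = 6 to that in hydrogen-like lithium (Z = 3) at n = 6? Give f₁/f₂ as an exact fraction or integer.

25/9

f ∝ Z^2 · n^-3
f₁/f₂ = (5/3)^2 · (6/6)^-3 = 25/9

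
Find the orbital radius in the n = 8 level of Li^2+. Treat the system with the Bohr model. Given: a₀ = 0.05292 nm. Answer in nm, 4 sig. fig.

1.129 nm

r_n = n²a₀/Z = 8² × 0.05292 / 3
    = 64 × 0.05292 / 3 = 1.129 nm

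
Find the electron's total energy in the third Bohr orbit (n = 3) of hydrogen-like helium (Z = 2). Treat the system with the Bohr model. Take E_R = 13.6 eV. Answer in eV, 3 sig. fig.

E_n = −E_R·Z²/n² = −13.6 × 2²/3² = -6.04 eV

-6.04 eV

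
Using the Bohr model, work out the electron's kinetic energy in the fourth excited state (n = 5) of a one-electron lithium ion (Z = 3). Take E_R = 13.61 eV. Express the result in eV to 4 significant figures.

For a Coulomb orbit the virial theorem gives K = −E_n.
E_n = −E_R·Z²/n², so K = E_R·Z²/n² = 13.61 × 3²/5² = 4.900 eV

4.900 eV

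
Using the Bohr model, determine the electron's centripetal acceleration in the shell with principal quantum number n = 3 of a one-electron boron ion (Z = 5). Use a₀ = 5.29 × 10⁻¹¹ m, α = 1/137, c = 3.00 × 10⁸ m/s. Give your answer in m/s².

r = n²a₀/Z = 9.52 × 10⁻¹¹ m, v = Zαc/n = 3.65 × 10⁶ m/s
a = v²/r = (3.65 × 10⁶)² / 9.52 × 10⁻¹¹ = 1.40 × 10²³ m/s²

1.40 × 10²³ m/s²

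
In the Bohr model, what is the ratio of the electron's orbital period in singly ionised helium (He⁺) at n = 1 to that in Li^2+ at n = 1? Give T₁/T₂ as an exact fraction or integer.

9/4

T ∝ Z^-2 · n^3
T₁/T₂ = (2/3)^-2 · (1/1)^3 = 9/4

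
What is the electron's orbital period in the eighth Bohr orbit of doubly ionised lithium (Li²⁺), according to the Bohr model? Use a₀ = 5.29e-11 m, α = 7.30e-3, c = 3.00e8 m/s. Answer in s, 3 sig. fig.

8.63e-15 s

r = n²a₀/Z = 8²·5.29e-11/3 = 1.13e-9 m
v = Zαc/n = 3·0.00730·3.00e8/8 = 8.21e5 m/s
T = 2πr/v = 8.63e-15 s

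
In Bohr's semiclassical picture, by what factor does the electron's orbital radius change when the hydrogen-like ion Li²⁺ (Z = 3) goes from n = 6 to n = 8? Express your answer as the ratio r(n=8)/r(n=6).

16/9

r ∝ Z^-1 · n^2; with Z fixed, r ∝ n^2.
r(n=8)/r(n=6) = (8/6)^2 = 16/9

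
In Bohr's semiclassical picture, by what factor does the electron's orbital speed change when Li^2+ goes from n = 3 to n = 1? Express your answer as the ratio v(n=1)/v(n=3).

v ∝ Z^1 · n^-1; with Z fixed, v ∝ n^-1.
v(n=1)/v(n=3) = (1/3)^-1 = 3

3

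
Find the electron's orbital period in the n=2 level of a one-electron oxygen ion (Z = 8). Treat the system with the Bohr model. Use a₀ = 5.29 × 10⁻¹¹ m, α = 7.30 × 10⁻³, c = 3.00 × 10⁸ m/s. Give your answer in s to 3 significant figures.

1.90 × 10⁻¹⁷ s

r = n²a₀/Z = 2²·5.29 × 10⁻¹¹/8 = 2.65 × 10⁻¹¹ m
v = Zαc/n = 8·0.00730·3.00 × 10⁸/2 = 8.76 × 10⁶ m/s
T = 2πr/v = 1.90 × 10⁻¹⁷ s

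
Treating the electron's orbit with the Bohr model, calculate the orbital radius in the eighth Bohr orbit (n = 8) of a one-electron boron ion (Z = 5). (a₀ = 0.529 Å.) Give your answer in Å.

r_n = n²a₀/Z = 8² × 0.529 / 5
    = 64 × 0.529 / 5 = 6.77 Å

6.77 Å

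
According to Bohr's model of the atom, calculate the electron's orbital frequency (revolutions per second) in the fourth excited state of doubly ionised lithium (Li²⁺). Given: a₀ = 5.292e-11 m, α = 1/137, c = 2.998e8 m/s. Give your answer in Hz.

4.739e14 Hz

r = n²a₀/Z = 4.410e-10 m, v = Zαc/n = 1.313e6 m/s
f = v/(2πr) = 4.739e14 Hz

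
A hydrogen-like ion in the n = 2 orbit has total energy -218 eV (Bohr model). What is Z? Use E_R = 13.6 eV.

E_n = −E_R Z²/n² ⇒ Z² = −E_n n²/E_R = 218 × 2² / 13.6 ≈ 64.12
Z = 8

8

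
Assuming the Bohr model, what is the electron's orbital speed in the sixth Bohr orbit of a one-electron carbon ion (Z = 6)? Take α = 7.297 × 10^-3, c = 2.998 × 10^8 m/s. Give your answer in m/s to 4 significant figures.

2.188 × 10^6 m/s

v_n = Zαc/n = 6 × 0.007297 × 2.998 × 10^8 / 6
    = 2.188 × 10^6 m/s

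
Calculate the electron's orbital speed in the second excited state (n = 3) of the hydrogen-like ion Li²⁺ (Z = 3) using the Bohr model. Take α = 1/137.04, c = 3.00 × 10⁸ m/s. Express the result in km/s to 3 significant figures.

2190 km/s

v_n = Zαc/n = 3 × 0.00730 × 3.00 × 10⁸ / 3
    = 2190 km/s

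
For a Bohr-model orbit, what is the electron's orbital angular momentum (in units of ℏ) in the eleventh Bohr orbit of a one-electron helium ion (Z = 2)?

11

L_n = nℏ, so L/ℏ = n = 11.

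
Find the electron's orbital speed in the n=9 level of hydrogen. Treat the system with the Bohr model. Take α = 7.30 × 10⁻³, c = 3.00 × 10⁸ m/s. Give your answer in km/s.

v_n = Zαc/n = 1 × 0.00730 × 3.00 × 10⁸ / 9
    = 243 km/s

243 km/s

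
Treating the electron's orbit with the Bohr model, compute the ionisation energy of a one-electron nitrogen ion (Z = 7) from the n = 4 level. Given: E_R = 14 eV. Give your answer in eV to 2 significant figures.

43 eV

E_n = −E_R·Z²/n² = −14 × 7²/4² eV = -43 eV
Ionisation energy = −E_n = 43 eV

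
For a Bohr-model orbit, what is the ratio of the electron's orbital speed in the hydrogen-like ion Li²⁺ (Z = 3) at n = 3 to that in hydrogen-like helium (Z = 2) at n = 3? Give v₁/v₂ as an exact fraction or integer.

v ∝ Z^1 · n^-1
v₁/v₂ = (3/2)^1 · (3/3)^-1 = 3/2

3/2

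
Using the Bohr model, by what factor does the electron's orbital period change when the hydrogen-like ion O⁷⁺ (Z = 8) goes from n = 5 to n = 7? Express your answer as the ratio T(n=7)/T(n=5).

T ∝ Z^-2 · n^3; with Z fixed, T ∝ n^3.
T(n=7)/T(n=5) = (7/5)^3 = 343/125

343/125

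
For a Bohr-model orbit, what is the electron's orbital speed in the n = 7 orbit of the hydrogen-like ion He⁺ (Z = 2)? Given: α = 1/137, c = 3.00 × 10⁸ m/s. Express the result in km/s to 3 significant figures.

626 km/s

v_n = Zαc/n = 2 × 0.00730 × 3.00 × 10⁸ / 7
    = 626 km/s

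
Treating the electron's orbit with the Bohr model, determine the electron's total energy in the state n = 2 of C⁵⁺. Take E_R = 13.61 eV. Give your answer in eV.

E_n = −E_R·Z²/n² = −13.61 × 6²/2² = -122.5 eV

-122.5 eV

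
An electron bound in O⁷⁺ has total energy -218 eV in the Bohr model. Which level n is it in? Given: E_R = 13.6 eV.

2

E_n = −E_R Z²/n² ⇒ n² = E_R Z²/(−E_n) = 13.6 × 8² / 218 ≈ 3.99
n = 2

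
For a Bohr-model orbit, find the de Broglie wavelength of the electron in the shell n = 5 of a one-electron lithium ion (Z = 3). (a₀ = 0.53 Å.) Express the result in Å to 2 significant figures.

5.6 Å

The Bohr quantisation condition is nλ = 2πr_n.
r_n = n²a₀/Z = 4.4 Å
λ = 2πr_n/n = 2π·4.4/5 = 5.6 Å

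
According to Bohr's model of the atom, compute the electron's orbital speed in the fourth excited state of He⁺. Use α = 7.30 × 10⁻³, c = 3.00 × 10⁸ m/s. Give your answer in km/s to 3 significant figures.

876 km/s

v_n = Zαc/n = 2 × 0.00730 × 3.00 × 10⁸ / 5
    = 876 km/s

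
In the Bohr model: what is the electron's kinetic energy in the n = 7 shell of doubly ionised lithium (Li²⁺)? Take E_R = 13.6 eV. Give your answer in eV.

2.50 eV

For a Coulomb orbit the virial theorem gives K = −E_n.
E_n = −E_R·Z²/n², so K = E_R·Z²/n² = 13.6 × 3²/7² = 2.50 eV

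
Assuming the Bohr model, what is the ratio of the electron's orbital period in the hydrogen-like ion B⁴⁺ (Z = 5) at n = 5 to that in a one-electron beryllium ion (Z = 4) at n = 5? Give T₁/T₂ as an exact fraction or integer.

16/25

T ∝ Z^-2 · n^3
T₁/T₂ = (5/4)^-2 · (5/5)^3 = 16/25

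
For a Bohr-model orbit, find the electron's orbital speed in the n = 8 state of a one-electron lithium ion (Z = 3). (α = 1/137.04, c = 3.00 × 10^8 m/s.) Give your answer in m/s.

v_n = Zαc/n = 3 × 0.00730 × 3.00 × 10^8 / 8
    = 8.21 × 10^5 m/s

8.21 × 10^5 m/s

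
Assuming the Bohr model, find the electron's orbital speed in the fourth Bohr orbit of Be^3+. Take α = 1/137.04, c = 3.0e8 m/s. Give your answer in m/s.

v_n = Zαc/n = 4 × 0.0073 × 3.0e8 / 4
    = 2.2e6 m/s

2.2e6 m/s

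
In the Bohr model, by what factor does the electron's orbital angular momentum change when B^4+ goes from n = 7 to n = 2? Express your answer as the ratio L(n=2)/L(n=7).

L = nℏ depends only on n, so L ∝ n.
L(n=2)/L(n=7) = (2/7)^1 = 2/7

2/7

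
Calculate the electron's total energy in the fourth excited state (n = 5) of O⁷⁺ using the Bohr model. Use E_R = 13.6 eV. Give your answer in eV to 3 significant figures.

-34.8 eV

E_n = −E_R·Z²/n² = −13.6 × 8²/5² = -34.8 eV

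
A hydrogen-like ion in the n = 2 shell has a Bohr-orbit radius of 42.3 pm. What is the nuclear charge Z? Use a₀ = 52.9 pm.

5

r_n = n²a₀/Z ⇒ Z = n²a₀/r = 2² × 52.9 / 42.3 ≈ 5.00
Z = 5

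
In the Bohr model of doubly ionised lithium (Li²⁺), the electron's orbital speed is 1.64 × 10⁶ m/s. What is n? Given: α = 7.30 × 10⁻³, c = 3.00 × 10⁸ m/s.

4

v_n = Zαc/n ⇒ n = Zαc/v = 3 × 0.00730 × 3.00 × 10⁸ / 1.64 × 10⁶ ≈ 4.01
n = 4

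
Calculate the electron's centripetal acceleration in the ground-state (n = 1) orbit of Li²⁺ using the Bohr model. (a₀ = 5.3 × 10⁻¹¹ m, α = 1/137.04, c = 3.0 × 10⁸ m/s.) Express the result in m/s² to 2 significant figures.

r = n²a₀/Z = 1.8 × 10⁻¹¹ m, v = Zαc/n = 6.6 × 10⁶ m/s
a = v²/r = (6.6 × 10⁶)² / 1.8 × 10⁻¹¹ = 2.4 × 10²⁴ m/s²

2.4 × 10²⁴ m/s²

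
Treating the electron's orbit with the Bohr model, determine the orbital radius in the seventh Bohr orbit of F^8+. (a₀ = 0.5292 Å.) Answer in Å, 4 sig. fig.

2.881 Å

r_n = n²a₀/Z = 7² × 0.5292 / 9
    = 49 × 0.5292 / 9 = 2.881 Å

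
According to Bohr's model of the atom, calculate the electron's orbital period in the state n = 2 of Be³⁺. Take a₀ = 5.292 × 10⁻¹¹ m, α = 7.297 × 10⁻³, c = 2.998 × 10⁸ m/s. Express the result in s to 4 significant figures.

7.600 × 10⁻¹⁷ s

r = n²a₀/Z = 2²·5.292 × 10⁻¹¹/4 = 5.292 × 10⁻¹¹ m
v = Zαc/n = 4·0.007297·2.998 × 10⁸/2 = 4.375 × 10⁶ m/s
T = 2πr/v = 7.600 × 10⁻¹⁷ s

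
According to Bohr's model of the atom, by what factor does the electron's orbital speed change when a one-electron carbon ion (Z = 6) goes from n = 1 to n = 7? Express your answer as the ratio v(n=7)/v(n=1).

1/7

v ∝ Z^1 · n^-1; with Z fixed, v ∝ n^-1.
v(n=7)/v(n=1) = (7/1)^-1 = 1/7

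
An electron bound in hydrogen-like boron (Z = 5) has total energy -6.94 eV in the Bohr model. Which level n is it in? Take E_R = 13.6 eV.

7

E_n = −E_R Z²/n² ⇒ n² = E_R Z²/(−E_n) = 13.6 × 5² / 6.94 ≈ 48.99
n = 7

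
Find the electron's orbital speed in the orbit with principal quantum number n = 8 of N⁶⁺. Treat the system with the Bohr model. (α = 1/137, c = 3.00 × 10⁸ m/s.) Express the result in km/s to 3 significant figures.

1920 km/s

v_n = Zαc/n = 7 × 0.00730 × 3.00 × 10⁸ / 8
    = 1920 km/s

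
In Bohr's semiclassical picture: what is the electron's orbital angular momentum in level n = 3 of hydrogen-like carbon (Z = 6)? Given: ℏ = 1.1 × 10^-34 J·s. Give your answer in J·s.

3.3 × 10^-34 J·s

L_n = nℏ = 3 × 1.1 × 10^-34 = 3.3 × 10^-34 J·s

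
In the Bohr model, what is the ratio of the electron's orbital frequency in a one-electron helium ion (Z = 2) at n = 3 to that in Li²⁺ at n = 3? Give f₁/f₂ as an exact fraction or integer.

4/9

f ∝ Z^2 · n^-3
f₁/f₂ = (2/3)^2 · (3/3)^-3 = 4/9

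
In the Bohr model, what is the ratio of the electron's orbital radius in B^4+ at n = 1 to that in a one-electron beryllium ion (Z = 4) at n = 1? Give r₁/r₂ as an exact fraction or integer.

4/5

r ∝ Z^-1 · n^2
r₁/r₂ = (5/4)^-1 · (1/1)^2 = 4/5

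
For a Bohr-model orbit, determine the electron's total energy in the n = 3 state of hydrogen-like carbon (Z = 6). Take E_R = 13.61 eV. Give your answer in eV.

E_n = −E_R·Z²/n² = −13.61 × 6²/3² = -54.44 eV

-54.44 eV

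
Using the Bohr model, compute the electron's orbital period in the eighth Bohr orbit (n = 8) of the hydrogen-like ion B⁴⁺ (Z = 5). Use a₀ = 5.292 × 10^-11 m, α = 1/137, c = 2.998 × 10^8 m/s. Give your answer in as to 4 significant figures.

3112 as

r = n²a₀/Z = 8²·5.292 × 10^-11/5 = 6.774 × 10^-10 m
v = Zαc/n = 5·0.007299·2.998 × 10^8/8 = 1.368 × 10^6 m/s
T = 2πr/v = 3.112 × 10^-15 s = 3112 as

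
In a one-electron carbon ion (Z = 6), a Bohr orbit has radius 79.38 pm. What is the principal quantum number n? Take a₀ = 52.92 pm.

3

r_n = n²a₀/Z ⇒ n² = rZ/a₀ = 79.38 × 6 / 52.92 ≈ 9.00
n = 3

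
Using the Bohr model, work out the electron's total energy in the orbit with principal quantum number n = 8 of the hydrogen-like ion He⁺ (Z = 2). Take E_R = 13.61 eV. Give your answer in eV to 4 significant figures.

E_n = −E_R·Z²/n² = −13.61 × 2²/8² = -0.8506 eV

-0.8506 eV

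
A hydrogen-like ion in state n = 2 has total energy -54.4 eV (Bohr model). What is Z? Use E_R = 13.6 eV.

4

E_n = −E_R Z²/n² ⇒ Z² = −E_n n²/E_R = 54.4 × 2² / 13.6 ≈ 16.00
Z = 4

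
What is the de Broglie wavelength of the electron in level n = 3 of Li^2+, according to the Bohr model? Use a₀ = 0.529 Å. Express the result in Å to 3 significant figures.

3.32 Å

The Bohr quantisation condition is nλ = 2πr_n.
r_n = n²a₀/Z = 1.59 Å
λ = 2πr_n/n = 2π·1.59/3 = 3.32 Å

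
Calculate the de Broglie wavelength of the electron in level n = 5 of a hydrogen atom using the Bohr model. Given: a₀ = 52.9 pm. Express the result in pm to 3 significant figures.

1660 pm

The Bohr quantisation condition is nλ = 2πr_n.
r_n = n²a₀/Z = 1320 pm
λ = 2πr_n/n = 2π·1320/5 = 1660 pm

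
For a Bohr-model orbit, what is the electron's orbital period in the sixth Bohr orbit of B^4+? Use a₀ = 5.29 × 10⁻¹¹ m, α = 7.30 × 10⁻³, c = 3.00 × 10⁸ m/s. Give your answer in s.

r = n²a₀/Z = 6²·5.29 × 10⁻¹¹/5 = 3.81 × 10⁻¹⁰ m
v = Zαc/n = 5·0.00730·3.00 × 10⁸/6 = 1.82 × 10⁶ m/s
T = 2πr/v = 1.31 × 10⁻¹⁵ s

1.31 × 10⁻¹⁵ s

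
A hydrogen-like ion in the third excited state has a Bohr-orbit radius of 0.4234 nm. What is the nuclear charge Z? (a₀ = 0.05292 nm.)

r_n = n²a₀/Z ⇒ Z = n²a₀/r = 4² × 0.05292 / 0.4234 ≈ 2.00
Z = 2

2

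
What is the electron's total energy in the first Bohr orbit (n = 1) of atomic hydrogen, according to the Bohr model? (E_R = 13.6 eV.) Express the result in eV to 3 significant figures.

-13.6 eV

E_n = −E_R·Z²/n² = −13.6 × 1²/1² = -13.6 eV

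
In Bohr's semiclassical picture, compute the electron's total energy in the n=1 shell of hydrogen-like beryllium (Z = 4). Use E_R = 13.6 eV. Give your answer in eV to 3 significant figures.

-218 eV

E_n = −E_R·Z²/n² = −13.6 × 4²/1² = -218 eV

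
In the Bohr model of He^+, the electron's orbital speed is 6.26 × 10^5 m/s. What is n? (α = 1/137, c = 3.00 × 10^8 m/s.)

7

v_n = Zαc/n ⇒ n = Zαc/v = 2 × 0.00730 × 3.00 × 10^8 / 6.26 × 10^5 ≈ 7.00
n = 7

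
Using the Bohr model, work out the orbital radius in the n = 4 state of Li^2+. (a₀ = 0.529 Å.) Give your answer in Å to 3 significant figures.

r_n = n²a₀/Z = 4² × 0.529 / 3
    = 16 × 0.529 / 3 = 2.82 Å

2.82 Å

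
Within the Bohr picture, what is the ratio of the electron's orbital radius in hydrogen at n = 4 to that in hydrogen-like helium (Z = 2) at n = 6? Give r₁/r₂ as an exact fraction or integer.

r ∝ Z^-1 · n^2
r₁/r₂ = (1/2)^-1 · (4/6)^2 = 8/9

8/9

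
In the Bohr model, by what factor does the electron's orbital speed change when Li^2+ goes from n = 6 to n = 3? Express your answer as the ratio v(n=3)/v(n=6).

v ∝ Z^1 · n^-1; with Z fixed, v ∝ n^-1.
v(n=3)/v(n=6) = (3/6)^-1 = 2

2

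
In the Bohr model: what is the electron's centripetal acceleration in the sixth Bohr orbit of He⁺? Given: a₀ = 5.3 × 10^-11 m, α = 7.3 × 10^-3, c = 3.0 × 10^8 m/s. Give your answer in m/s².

r = n²a₀/Z = 9.5 × 10^-10 m, v = Zαc/n = 7.3 × 10^5 m/s
a = v²/r = (7.3 × 10^5)² / 9.5 × 10^-10 = 5.6 × 10^20 m/s²

5.6 × 10^20 m/s²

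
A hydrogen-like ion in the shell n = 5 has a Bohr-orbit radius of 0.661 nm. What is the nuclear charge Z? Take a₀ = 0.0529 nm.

r_n = n²a₀/Z ⇒ Z = n²a₀/r = 5² × 0.0529 / 0.661 ≈ 2.00
Z = 2

2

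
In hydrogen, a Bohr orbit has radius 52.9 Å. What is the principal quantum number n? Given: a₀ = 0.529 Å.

r_n = n²a₀/Z ⇒ n² = rZ/a₀ = 52.9 × 1 / 0.529 ≈ 100.00
n = 10

10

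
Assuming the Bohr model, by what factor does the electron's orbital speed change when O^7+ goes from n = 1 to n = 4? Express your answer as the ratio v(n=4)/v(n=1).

v ∝ Z^1 · n^-1; with Z fixed, v ∝ n^-1.
v(n=4)/v(n=1) = (4/1)^-1 = 1/4

1/4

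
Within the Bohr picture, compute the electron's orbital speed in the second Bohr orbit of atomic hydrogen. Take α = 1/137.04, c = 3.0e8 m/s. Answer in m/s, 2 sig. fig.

v_n = Zαc/n = 1 × 0.0073 × 3.0e8 / 2
    = 1.1e6 m/s

1.1e6 m/s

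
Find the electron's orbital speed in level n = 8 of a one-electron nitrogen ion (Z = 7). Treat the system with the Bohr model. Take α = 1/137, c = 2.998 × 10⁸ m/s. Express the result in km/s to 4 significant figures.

1915 km/s

v_n = Zαc/n = 7 × 0.007299 × 2.998 × 10⁸ / 8
    = 1915 km/s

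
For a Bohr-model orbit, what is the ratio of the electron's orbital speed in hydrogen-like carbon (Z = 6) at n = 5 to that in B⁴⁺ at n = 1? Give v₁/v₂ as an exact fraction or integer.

v ∝ Z^1 · n^-1
v₁/v₂ = (6/5)^1 · (5/1)^-1 = 6/25

6/25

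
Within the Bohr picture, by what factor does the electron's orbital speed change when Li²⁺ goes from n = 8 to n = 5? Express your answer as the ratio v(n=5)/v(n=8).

8/5

v ∝ Z^1 · n^-1; with Z fixed, v ∝ n^-1.
v(n=5)/v(n=8) = (5/8)^-1 = 8/5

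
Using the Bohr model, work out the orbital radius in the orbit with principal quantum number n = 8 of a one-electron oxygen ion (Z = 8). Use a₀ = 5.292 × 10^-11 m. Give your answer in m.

4.234 × 10^-10 m

r_n = n²a₀/Z = 8² × 5.292 × 10^-11 / 8
    = 64 × 5.292 × 10^-11 / 8 = 4.234 × 10^-10 m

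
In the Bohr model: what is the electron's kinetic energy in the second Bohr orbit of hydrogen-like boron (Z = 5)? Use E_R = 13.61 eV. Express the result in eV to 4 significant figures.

85.06 eV

For a Coulomb orbit the virial theorem gives K = −E_n.
E_n = −E_R·Z²/n², so K = E_R·Z²/n² = 13.61 × 5²/2² = 85.06 eV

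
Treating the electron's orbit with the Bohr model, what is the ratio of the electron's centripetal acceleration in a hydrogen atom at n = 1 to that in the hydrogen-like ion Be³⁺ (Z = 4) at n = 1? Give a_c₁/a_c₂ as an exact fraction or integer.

1/64

a_c ∝ Z^3 · n^-4
a_c₁/a_c₂ = (1/4)^3 · (1/1)^-4 = 1/64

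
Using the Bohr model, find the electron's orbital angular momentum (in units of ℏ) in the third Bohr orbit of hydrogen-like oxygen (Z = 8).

L_n = nℏ, so L/ℏ = n = 3.

3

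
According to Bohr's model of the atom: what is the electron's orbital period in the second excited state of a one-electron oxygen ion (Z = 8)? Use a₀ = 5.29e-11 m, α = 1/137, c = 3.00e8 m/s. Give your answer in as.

r = n²a₀/Z = 3²·5.29e-11/8 = 5.95e-11 m
v = Zαc/n = 8·0.00730·3.00e8/3 = 5.84e6 m/s
T = 2πr/v = 6.40e-17 s = 64.0 as

64.0 as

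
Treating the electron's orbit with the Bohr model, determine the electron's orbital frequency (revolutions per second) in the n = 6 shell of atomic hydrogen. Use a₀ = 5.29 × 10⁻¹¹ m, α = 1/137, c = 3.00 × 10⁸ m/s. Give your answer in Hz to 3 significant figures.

3.05 × 10¹³ Hz

r = n²a₀/Z = 1.90 × 10⁻⁹ m, v = Zαc/n = 3.65 × 10⁵ m/s
f = v/(2πr) = 3.05 × 10¹³ Hz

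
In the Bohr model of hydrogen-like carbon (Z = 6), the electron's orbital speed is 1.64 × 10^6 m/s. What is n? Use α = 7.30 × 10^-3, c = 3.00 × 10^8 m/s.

v_n = Zαc/n ⇒ n = Zαc/v = 6 × 0.00730 × 3.00 × 10^8 / 1.64 × 10^6 ≈ 8.01
n = 8

8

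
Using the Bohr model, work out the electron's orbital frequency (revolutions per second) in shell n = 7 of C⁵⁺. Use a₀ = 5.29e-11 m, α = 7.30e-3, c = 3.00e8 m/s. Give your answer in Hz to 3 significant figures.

r = n²a₀/Z = 4.32e-10 m, v = Zαc/n = 1.88e6 m/s
f = v/(2πr) = 6.92e14 Hz

6.92e14 Hz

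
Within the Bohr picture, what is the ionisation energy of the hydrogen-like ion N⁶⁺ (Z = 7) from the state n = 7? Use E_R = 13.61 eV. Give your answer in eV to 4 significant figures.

13.61 eV

E_n = −E_R·Z²/n² = −13.61 × 7²/7² eV = -13.61 eV
Ionisation energy = −E_n = 13.61 eV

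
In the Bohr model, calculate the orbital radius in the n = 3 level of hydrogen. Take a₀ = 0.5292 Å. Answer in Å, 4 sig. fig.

4.763 Å

r_n = n²a₀/Z = 3² × 0.5292 / 1
    = 9 × 0.5292 / 1 = 4.763 Å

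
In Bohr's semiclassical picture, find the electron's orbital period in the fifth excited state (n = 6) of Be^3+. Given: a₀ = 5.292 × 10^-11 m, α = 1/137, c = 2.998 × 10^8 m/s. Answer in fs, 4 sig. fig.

2.051 fs

r = n²a₀/Z = 6²·5.292 × 10^-11/4 = 4.763 × 10^-10 m
v = Zαc/n = 4·0.007299·2.998 × 10^8/6 = 1.459 × 10^6 m/s
T = 2πr/v = 2.051 × 10^-15 s = 2.051 fs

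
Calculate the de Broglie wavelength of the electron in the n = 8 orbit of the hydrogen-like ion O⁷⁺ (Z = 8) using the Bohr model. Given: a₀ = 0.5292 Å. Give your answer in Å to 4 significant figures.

The Bohr quantisation condition is nλ = 2πr_n.
r_n = n²a₀/Z = 4.234 Å
λ = 2πr_n/n = 2π·4.234/8 = 3.325 Å

3.325 Å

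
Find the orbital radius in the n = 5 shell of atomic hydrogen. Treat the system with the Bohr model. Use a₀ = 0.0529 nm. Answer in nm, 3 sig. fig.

1.32 nm

r_n = n²a₀/Z = 5² × 0.0529 / 1
    = 25 × 0.0529 / 1 = 1.32 nm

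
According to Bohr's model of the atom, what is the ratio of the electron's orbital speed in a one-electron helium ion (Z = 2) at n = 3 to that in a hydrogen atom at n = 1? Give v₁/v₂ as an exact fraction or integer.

v ∝ Z^1 · n^-1
v₁/v₂ = (2/1)^1 · (3/1)^-1 = 2/3

2/3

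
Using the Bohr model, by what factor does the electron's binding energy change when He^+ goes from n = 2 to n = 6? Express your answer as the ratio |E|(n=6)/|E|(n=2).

1/9

|E| ∝ Z^2 · n^-2; with Z fixed, |E| ∝ n^-2.
|E|(n=6)/|E|(n=2) = (6/2)^-2 = 1/9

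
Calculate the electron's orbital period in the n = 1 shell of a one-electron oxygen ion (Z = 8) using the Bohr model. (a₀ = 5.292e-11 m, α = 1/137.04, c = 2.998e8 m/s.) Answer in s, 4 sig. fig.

r = n²a₀/Z = 1²·5.292e-11/8 = 6.615e-12 m
v = Zαc/n = 8·0.007297·2.998e8/1 = 1.750e7 m/s
T = 2πr/v = 2.375e-18 s

2.375e-18 s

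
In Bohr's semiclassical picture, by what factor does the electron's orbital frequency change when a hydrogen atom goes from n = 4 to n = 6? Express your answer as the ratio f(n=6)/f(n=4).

f ∝ Z^2 · n^-3; with Z fixed, f ∝ n^-3.
f(n=6)/f(n=4) = (6/4)^-3 = 8/27

8/27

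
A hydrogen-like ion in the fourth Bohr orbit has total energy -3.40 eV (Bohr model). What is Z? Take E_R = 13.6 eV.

2

E_n = −E_R Z²/n² ⇒ Z² = −E_n n²/E_R = 3.40 × 4² / 13.6 ≈ 4.00
Z = 2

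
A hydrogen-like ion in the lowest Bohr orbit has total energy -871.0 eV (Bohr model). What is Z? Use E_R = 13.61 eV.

E_n = −E_R Z²/n² ⇒ Z² = −E_n n²/E_R = 871.0 × 1² / 13.61 ≈ 64.00
Z = 8

8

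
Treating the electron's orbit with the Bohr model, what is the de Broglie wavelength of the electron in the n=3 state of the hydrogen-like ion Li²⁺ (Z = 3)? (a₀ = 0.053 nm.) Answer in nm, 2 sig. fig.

The Bohr quantisation condition is nλ = 2πr_n.
r_n = n²a₀/Z = 0.16 nm
λ = 2πr_n/n = 2π·0.16/3 = 0.33 nm

0.33 nm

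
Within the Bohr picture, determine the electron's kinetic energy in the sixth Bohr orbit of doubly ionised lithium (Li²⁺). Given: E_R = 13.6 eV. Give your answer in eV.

3.40 eV

For a Coulomb orbit the virial theorem gives K = −E_n.
E_n = −E_R·Z²/n², so K = E_R·Z²/n² = 13.6 × 3²/6² = 3.40 eV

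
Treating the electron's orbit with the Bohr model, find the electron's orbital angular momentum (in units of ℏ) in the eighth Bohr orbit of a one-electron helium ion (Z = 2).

8

L_n = nℏ, so L/ℏ = n = 8.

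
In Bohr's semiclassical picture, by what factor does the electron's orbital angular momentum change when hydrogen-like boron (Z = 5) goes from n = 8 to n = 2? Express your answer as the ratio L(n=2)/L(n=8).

L = nℏ depends only on n, so L ∝ n.
L(n=2)/L(n=8) = (2/8)^1 = 1/4

1/4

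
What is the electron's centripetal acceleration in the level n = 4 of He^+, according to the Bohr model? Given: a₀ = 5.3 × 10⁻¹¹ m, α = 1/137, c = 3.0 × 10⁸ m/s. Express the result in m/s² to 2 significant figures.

r = n²a₀/Z = 4.2 × 10⁻¹⁰ m, v = Zαc/n = 1.1 × 10⁶ m/s
a = v²/r = (1.1 × 10⁶)² / 4.2 × 10⁻¹⁰ = 2.8 × 10²¹ m/s²

2.8 × 10²¹ m/s²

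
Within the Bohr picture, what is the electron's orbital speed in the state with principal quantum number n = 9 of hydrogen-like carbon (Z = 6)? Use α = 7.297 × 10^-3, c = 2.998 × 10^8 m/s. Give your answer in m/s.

1.458 × 10^6 m/s

v_n = Zαc/n = 6 × 0.007297 × 2.998 × 10^8 / 9
    = 1.458 × 10^6 m/s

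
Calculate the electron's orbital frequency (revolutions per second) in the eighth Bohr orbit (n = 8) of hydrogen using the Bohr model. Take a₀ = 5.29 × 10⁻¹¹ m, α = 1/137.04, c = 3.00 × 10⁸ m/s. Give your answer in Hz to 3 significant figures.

1.29 × 10¹³ Hz

r = n²a₀/Z = 3.39 × 10⁻⁹ m, v = Zαc/n = 2.74 × 10⁵ m/s
f = v/(2πr) = 1.29 × 10¹³ Hz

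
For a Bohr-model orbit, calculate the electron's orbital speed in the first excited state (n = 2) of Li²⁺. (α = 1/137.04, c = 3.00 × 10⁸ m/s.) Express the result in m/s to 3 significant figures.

3.28 × 10⁶ m/s

v_n = Zαc/n = 3 × 0.00730 × 3.00 × 10⁸ / 2
    = 3.28 × 10⁶ m/s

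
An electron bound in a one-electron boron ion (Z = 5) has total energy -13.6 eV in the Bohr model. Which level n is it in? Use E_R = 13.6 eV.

5

E_n = −E_R Z²/n² ⇒ n² = E_R Z²/(−E_n) = 13.6 × 5² / 13.6 ≈ 25.00
n = 5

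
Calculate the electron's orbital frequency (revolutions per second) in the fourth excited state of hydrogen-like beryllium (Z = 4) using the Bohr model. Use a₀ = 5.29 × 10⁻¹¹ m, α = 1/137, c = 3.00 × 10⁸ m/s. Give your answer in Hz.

r = n²a₀/Z = 3.31 × 10⁻¹⁰ m, v = Zαc/n = 1.75 × 10⁶ m/s
f = v/(2πr) = 8.43 × 10¹⁴ Hz

8.43 × 10¹⁴ Hz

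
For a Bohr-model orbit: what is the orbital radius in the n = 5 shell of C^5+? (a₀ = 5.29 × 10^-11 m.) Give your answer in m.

r_n = n²a₀/Z = 5² × 5.29 × 10^-11 / 6
    = 25 × 5.29 × 10^-11 / 6 = 2.20 × 10^-10 m

2.20 × 10^-10 m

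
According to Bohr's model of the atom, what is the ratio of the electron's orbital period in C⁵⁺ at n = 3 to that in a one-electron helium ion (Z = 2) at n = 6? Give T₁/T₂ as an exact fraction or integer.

T ∝ Z^-2 · n^3
T₁/T₂ = (6/2)^-2 · (3/6)^3 = 1/72

1/72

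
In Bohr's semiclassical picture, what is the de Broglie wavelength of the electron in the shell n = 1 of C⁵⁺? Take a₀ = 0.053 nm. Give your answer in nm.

The Bohr quantisation condition is nλ = 2πr_n.
r_n = n²a₀/Z = 0.0088 nm
λ = 2πr_n/n = 2π·0.0088/1 = 0.056 nm

0.056 nm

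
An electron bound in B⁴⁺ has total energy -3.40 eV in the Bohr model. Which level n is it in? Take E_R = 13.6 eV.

E_n = −E_R Z²/n² ⇒ n² = E_R Z²/(−E_n) = 13.6 × 5² / 3.40 ≈ 100.00
n = 10

10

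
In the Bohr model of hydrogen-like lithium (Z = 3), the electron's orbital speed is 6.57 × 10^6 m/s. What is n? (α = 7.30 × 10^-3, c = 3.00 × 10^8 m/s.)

1

v_n = Zαc/n ⇒ n = Zαc/v = 3 × 0.00730 × 3.00 × 10^8 / 6.57 × 10^6 ≈ 1.00
n = 1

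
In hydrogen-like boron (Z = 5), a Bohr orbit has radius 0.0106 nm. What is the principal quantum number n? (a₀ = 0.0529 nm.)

r_n = n²a₀/Z ⇒ n² = rZ/a₀ = 0.0106 × 5 / 0.0529 ≈ 1.00
n = 1

1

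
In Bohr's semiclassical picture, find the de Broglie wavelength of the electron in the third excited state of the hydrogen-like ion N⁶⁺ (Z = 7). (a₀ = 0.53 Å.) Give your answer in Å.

The Bohr quantisation condition is nλ = 2πr_n.
r_n = n²a₀/Z = 1.2 Å
λ = 2πr_n/n = 2π·1.2/4 = 1.9 Å

1.9 Å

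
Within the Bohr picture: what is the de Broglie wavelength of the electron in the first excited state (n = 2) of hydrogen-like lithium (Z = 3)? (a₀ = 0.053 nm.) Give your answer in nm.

0.22 nm

The Bohr quantisation condition is nλ = 2πr_n.
r_n = n²a₀/Z = 0.071 nm
λ = 2πr_n/n = 2π·0.071/2 = 0.22 nm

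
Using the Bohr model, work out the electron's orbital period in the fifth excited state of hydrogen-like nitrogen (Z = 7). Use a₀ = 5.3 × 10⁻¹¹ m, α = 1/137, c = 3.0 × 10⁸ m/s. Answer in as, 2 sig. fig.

670 as

r = n²a₀/Z = 6²·5.3 × 10⁻¹¹/7 = 2.7 × 10⁻¹⁰ m
v = Zαc/n = 7·0.0073·3.0 × 10⁸/6 = 2.6 × 10⁶ m/s
T = 2πr/v = 6.7 × 10⁻¹⁶ s = 670 as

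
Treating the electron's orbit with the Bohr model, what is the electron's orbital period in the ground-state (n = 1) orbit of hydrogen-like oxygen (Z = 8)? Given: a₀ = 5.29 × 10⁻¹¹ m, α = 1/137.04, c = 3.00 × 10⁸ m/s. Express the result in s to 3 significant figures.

r = n²a₀/Z = 1²·5.29 × 10⁻¹¹/8 = 6.61 × 10⁻¹² m
v = Zαc/n = 8·0.00730·3.00 × 10⁸/1 = 1.75 × 10⁷ m/s
T = 2πr/v = 2.37 × 10⁻¹⁸ s

2.37 × 10⁻¹⁸ s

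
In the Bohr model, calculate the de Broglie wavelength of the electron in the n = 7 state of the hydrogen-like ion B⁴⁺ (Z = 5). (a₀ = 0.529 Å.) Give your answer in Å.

The Bohr quantisation condition is nλ = 2πr_n.
r_n = n²a₀/Z = 5.18 Å
λ = 2πr_n/n = 2π·5.18/7 = 4.65 Å

4.65 Å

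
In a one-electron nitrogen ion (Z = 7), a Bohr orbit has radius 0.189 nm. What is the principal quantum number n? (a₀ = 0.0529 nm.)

r_n = n²a₀/Z ⇒ n² = rZ/a₀ = 0.189 × 7 / 0.0529 ≈ 25.01
n = 5

5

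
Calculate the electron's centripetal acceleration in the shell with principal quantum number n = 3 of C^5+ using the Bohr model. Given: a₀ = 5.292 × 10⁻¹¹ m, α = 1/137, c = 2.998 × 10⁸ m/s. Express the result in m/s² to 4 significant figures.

2.413 × 10²³ m/s²

r = n²a₀/Z = 7.938 × 10⁻¹¹ m, v = Zαc/n = 4.377 × 10⁶ m/s
a = v²/r = (4.377 × 10⁶)² / 7.938 × 10⁻¹¹ = 2.413 × 10²³ m/s²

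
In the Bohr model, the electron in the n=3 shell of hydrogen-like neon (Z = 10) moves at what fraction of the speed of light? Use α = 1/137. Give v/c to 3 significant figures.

0.0243

v_n = Zαc/n, so v/c = Zα/n = 10 × 0.00730 / 3 = 0.0243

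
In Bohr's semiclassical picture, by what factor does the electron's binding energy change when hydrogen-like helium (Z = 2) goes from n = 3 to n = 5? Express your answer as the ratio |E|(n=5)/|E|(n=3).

|E| ∝ Z^2 · n^-2; with Z fixed, |E| ∝ n^-2.
|E|(n=5)/|E|(n=3) = (5/3)^-2 = 9/25

9/25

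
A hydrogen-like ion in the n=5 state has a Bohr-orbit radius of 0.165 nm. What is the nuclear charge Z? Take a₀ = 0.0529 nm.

8

r_n = n²a₀/Z ⇒ Z = n²a₀/r = 5² × 0.0529 / 0.165 ≈ 8.02
Z = 8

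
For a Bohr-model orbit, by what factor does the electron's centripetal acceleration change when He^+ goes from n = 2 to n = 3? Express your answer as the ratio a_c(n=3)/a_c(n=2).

a_c ∝ Z^3 · n^-4; with Z fixed, a_c ∝ n^-4.
a_c(n=3)/a_c(n=2) = (3/2)^-4 = 16/81

16/81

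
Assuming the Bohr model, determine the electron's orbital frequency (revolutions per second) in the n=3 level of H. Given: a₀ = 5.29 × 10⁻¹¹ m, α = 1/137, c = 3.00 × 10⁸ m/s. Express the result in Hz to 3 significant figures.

r = n²a₀/Z = 4.76 × 10⁻¹⁰ m, v = Zαc/n = 7.30 × 10⁵ m/s
f = v/(2πr) = 2.44 × 10¹⁴ Hz

2.44 × 10¹⁴ Hz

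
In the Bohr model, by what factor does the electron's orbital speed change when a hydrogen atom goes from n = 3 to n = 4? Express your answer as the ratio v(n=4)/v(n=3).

3/4

v ∝ Z^1 · n^-1; with Z fixed, v ∝ n^-1.
v(n=4)/v(n=3) = (4/3)^-1 = 3/4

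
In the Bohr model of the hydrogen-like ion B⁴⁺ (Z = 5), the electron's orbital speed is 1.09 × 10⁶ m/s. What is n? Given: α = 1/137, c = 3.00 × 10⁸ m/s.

v_n = Zαc/n ⇒ n = Zαc/v = 5 × 0.00730 × 3.00 × 10⁸ / 1.09 × 10⁶ ≈ 10.04
n = 10

10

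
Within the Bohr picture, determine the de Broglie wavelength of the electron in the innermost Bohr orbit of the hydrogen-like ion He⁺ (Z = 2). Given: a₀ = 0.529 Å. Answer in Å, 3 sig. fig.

1.66 Å

The Bohr quantisation condition is nλ = 2πr_n.
r_n = n²a₀/Z = 0.265 Å
λ = 2πr_n/n = 2π·0.265/1 = 1.66 Å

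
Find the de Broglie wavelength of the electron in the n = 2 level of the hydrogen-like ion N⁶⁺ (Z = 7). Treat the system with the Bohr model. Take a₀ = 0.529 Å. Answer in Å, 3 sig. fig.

The Bohr quantisation condition is nλ = 2πr_n.
r_n = n²a₀/Z = 0.302 Å
λ = 2πr_n/n = 2π·0.302/2 = 0.950 Å

0.950 Å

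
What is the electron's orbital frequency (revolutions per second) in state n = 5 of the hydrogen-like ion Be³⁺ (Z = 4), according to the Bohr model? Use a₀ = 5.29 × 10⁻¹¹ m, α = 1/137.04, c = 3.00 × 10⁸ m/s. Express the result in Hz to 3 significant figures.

r = n²a₀/Z = 3.31 × 10⁻¹⁰ m, v = Zαc/n = 1.75 × 10⁶ m/s
f = v/(2πr) = 8.43 × 10¹⁴ Hz

8.43 × 10¹⁴ Hz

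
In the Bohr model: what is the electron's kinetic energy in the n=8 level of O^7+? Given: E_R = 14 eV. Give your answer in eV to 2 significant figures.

14 eV

For a Coulomb orbit the virial theorem gives K = −E_n.
E_n = −E_R·Z²/n², so K = E_R·Z²/n² = 14 × 8²/8² = 14 eV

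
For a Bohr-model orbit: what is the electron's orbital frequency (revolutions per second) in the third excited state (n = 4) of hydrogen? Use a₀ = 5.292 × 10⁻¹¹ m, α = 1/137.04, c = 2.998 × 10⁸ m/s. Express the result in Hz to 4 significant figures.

r = n²a₀/Z = 8.467 × 10⁻¹⁰ m, v = Zαc/n = 5.469 × 10⁵ m/s
f = v/(2πr) = 1.028 × 10¹⁴ Hz

1.028 × 10¹⁴ Hz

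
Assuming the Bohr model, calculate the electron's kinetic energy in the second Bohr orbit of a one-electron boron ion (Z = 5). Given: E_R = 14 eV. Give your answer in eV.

For a Coulomb orbit the virial theorem gives K = −E_n.
E_n = −E_R·Z²/n², so K = E_R·Z²/n² = 14 × 5²/2² = 88 eV

88 eV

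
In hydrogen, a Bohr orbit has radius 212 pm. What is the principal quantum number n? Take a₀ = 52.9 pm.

2

r_n = n²a₀/Z ⇒ n² = rZ/a₀ = 212 × 1 / 52.9 ≈ 4.01
n = 2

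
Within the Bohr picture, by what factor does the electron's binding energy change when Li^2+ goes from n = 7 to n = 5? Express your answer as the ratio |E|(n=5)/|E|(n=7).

49/25

|E| ∝ Z^2 · n^-2; with Z fixed, |E| ∝ n^-2.
|E|(n=5)/|E|(n=7) = (5/7)^-2 = 49/25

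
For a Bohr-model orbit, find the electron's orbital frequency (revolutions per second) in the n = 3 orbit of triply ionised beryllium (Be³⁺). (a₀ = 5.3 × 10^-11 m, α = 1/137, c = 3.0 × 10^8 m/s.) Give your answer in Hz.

3.9 × 10^15 Hz

r = n²a₀/Z = 1.2 × 10^-10 m, v = Zαc/n = 2.9 × 10^6 m/s
f = v/(2πr) = 3.9 × 10^15 Hz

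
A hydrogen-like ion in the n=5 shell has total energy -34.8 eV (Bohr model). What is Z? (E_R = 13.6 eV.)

8

E_n = −E_R Z²/n² ⇒ Z² = −E_n n²/E_R = 34.8 × 5² / 13.6 ≈ 63.97
Z = 8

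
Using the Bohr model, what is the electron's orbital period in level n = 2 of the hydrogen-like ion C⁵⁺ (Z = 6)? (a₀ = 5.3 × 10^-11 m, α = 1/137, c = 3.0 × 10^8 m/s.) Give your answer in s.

3.4 × 10^-17 s

r = n²a₀/Z = 2²·5.3 × 10^-11/6 = 3.5 × 10^-11 m
v = Zαc/n = 6·0.0073·3.0 × 10^8/2 = 6.6 × 10^6 m/s
T = 2πr/v = 3.4 × 10^-17 s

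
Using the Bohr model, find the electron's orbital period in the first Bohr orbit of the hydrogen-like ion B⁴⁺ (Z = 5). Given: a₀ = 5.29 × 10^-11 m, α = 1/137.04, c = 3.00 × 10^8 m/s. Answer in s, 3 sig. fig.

6.07 × 10^-18 s

r = n²a₀/Z = 1²·5.29 × 10^-11/5 = 1.06 × 10^-11 m
v = Zαc/n = 5·0.00730·3.00 × 10^8/1 = 1.09 × 10^7 m/s
T = 2πr/v = 6.07 × 10^-18 s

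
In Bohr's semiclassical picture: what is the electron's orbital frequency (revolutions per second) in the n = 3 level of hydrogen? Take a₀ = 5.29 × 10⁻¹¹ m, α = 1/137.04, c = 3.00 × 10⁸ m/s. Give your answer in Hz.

2.44 × 10¹⁴ Hz

r = n²a₀/Z = 4.76 × 10⁻¹⁰ m, v = Zαc/n = 7.30 × 10⁵ m/s
f = v/(2πr) = 2.44 × 10¹⁴ Hz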